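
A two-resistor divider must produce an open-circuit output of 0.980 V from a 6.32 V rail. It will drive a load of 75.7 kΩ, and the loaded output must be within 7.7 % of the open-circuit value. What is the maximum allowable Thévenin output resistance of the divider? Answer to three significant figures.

Loading drop = R_th/(R_th + R_L) ≤ 0.0770, so R_th ≤ R_L · ε/(1−ε) = 75.7 kΩ × 0.0770/0.9230 = 6.32 kΩ.
(Any R1, R2 with R2/(R1+R2) = 0.155 and R1‖R2 ≤ 6.32 kΩ will meet the spec.)

R_th ≤ 6.32 kΩ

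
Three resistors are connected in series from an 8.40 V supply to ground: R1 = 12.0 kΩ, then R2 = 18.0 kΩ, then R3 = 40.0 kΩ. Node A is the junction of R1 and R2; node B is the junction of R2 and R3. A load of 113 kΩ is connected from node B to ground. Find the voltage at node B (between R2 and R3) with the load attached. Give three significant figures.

V ≈ 4.17 V

At node B, R3 is in parallel with the load: R3‖R_L = 29.54 kΩ.
Below node A the resistance is R2 + (R3‖R_L) = 47.54 kΩ, so V_A = 8.40 × 47.54/59.54 = 6.707 V.
Then V_B = V_A × (R3‖R_L)/(R2 + R3‖R_L) = 6.707 × 29.54/47.54 = 4.17 V.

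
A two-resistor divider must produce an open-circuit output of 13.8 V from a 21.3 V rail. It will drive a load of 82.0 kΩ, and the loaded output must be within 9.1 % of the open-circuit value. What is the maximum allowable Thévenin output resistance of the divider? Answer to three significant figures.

R_th ≤ 8.21 kΩ

Loading drop = R_th/(R_th + R_L) ≤ 0.0910, so R_th ≤ R_L · ε/(1−ε) = 82.0 kΩ × 0.0910/0.9090 = 8.21 kΩ.
(Any R1, R2 with R2/(R1+R2) = 0.648 and R1‖R2 ≤ 8.21 kΩ will meet the spec.)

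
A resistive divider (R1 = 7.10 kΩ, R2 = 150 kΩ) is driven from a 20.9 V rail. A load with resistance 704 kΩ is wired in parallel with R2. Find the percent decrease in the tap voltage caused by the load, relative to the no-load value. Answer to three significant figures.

0.954 %

The divider's output (Thévenin) resistance is R1‖R2 = 6.779 kΩ.
Fractional drop under load = R_th/(R_th + R_L) = 6.779 / (6.779 + 704) = 0.009538.
So the output falls by 0.954 %.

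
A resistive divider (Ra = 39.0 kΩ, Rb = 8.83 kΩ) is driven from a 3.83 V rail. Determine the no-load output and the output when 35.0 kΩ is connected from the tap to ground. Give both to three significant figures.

Open-circuit: V = 3.83 × 8.83/(39.0 + 8.83) = 0.707 V.
With the load, Rb becomes Rb‖R_L = 7.051 kΩ, so V = 3.83 × 7.051/46.05 = 0.586 V.

Unloaded: 0.707 V; loaded: 0.586 V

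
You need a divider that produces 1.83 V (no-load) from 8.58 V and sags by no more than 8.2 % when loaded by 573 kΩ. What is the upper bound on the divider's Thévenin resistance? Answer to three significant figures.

R_th ≤ 51.2 kΩ

Loading drop = R_th/(R_th + R_L) ≤ 0.0820, so R_th ≤ R_L · ε/(1−ε) = 573 kΩ × 0.0820/0.9180 = 51.2 kΩ.
(Any R1, R2 with R2/(R1+R2) = 0.213 and R1‖R2 ≤ 51.2 kΩ will meet the spec.)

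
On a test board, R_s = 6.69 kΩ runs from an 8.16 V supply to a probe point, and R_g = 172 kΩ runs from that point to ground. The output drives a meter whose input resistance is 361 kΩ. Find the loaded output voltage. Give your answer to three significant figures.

The load sits in parallel with R_g: R_g‖R_L = (172 × 361) / (172 + 361) = 116.5 kΩ.
V_out = 8.16 × 116.5 / (6.69 + 116.5) = 8.16 × 116.5/123.2 = 7.72 V.

V_out ≈ 7.72 V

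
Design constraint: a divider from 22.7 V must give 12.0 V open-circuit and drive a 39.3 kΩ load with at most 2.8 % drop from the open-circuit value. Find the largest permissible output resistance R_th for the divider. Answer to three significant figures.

Loading drop = R_th/(R_th + R_L) ≤ 0.0280, so R_th ≤ R_L · ε/(1−ε) = 39.3 kΩ × 0.0280/0.9720 = 1.13 kΩ.

R_th ≤ 1.13 kΩ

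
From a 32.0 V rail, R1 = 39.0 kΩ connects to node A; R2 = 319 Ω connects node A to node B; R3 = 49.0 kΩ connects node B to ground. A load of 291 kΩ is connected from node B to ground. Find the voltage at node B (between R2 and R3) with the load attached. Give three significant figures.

At node B, R3 is in parallel with the load: R3‖R_L = 41940 Ω.
Below node A the resistance is R2 + (R3‖R_L) = 42260 Ω, so V_A = 32.0 × 42260/81260 = 16.64 V.
Then V_B = V_A × (R3‖R_L)/(R2 + R3‖R_L) = 16.64 × 41940/42260 = 16.5 V.

V ≈ 16.5 V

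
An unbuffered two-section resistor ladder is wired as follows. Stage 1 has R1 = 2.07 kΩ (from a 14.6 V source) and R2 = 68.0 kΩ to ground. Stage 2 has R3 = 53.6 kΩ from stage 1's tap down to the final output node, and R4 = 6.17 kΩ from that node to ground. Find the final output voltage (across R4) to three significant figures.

V_out ≈ 1.42 V

Stage 2 presents R3+R4 = 59.77 kΩ as a load on stage 1's tap.
Stage 1's lower leg becomes R2‖(R3+R4) = 31.81 kΩ, so V_mid = 14.6 × 31.81/33.88 = 13.71 V.
Stage 2 is itself unloaded: V_out = V_mid × R4/(R3+R4) = 13.71 × 6.17/59.77 = 1.42 V.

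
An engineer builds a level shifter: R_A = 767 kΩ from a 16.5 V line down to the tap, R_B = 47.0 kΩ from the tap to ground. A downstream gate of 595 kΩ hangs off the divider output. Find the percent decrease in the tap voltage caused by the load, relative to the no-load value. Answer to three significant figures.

The divider's output (Thévenin) resistance is R_A‖R_B = 44.29 kΩ.
Fractional drop under load = R_th/(R_th + R_L) = 44.29 / (44.29 + 595) = 0.06927.
So the output falls by 6.93 %.

6.93 %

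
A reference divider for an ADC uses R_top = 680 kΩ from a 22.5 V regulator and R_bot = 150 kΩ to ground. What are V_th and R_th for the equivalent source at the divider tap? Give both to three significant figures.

V_th is the open-circuit tap voltage: 22.5 × 150/(680 + 150) = 4.07 V.
With the supply zeroed, R_top and R_bot appear in parallel from the tap: R_th = R_top‖R_bot = (680 × 150)/830.0 = 123 kΩ.

V_th = 4.07 V, R_th = 123 kΩ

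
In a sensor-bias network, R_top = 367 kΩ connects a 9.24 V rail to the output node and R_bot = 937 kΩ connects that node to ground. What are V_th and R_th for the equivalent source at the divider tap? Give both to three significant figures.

V_th = 6.64 V, R_th = 264 kΩ

V_th is the open-circuit tap voltage: 9.24 × 937/(367 + 937) = 6.64 V.
With the supply zeroed, R_top and R_bot appear in parallel from the tap: R_th = R_top‖R_bot = (367 × 937)/1304 = 264 kΩ.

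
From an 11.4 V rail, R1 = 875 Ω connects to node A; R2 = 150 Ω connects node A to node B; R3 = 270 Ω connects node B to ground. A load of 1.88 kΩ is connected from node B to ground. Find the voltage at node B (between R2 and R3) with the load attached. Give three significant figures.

At node B, R3 is in parallel with the load: R3‖R_L = 236.1 Ω.
Below node A the resistance is R2 + (R3‖R_L) = 386.1 Ω, so V_A = 11.4 × 386.1/1261 = 3.490 V.
Then V_B = V_A × (R3‖R_L)/(R2 + R3‖R_L) = 3.490 × 236.1/386.1 = 2.13 V.

V ≈ 2.13 V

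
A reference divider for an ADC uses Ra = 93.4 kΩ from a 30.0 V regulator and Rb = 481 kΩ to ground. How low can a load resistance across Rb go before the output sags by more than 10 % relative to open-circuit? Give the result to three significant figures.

R_L(min) ≈ 704 kΩ

Output resistance R_th = Ra‖Rb = (93.4 × 481)/574.4 = 78.21 kΩ.
The fractional drop is R_th/(R_th + R_L); requiring this ≤ 0.100 gives R_L ≥ R_th(1/0.100 − 1) = 78.21 × 9.000 = 704 kΩ.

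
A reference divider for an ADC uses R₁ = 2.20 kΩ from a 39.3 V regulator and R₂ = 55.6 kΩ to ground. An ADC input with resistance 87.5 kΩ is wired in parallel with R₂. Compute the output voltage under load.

The load sits in parallel with R₂: R₂‖R_L = (55.6 × 87.5) / (55.6 + 87.5) = 34.00 kΩ.
V_out = 39.3 × 34.00 / (2.20 + 34.00) = 39.3 × 34.00/36.20 = 36.9 V.

V_out ≈ 36.9 V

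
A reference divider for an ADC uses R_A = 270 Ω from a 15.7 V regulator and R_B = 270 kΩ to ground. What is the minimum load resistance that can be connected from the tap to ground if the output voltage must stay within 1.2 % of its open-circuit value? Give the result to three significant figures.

Output resistance R_th = R_A‖R_B = (270 × 270000)/270300 = 269.7 Ω.
The fractional drop is R_th/(R_th + R_L); requiring this ≤ 0.0120 gives R_L ≥ R_th(1/0.0120 − 1) = 269.7 × 82.33 = 22.2 kΩ.

R_L(min) ≈ 22.2 kΩ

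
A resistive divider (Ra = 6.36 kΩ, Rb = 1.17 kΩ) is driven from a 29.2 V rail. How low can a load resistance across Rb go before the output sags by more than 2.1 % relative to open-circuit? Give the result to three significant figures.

R_L(min) ≈ 46.1 kΩ

Output resistance R_th = Ra‖Rb = (6360 × 1170)/7530 = 988.2 Ω.
The fractional drop is R_th/(R_th + R_L); requiring this ≤ 0.0210 gives R_L ≥ R_th(1/0.0210 − 1) = 988.2 × 46.62 = 46.1 kΩ.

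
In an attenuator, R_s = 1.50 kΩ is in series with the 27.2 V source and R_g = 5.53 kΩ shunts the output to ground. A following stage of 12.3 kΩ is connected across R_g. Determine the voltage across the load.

V_out ≈ 19.5 V

The load sits in parallel with R_g: R_g‖R_L = (5.53 × 12.3) / (5.53 + 12.3) = 3.815 kΩ.
V_out = 27.2 × 3.815 / (1.50 + 3.815) = 27.2 × 3.815/5.315 = 19.5 V.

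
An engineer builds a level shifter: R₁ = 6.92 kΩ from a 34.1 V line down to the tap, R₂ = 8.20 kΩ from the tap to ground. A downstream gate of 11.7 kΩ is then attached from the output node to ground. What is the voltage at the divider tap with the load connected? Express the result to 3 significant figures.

The load sits in parallel with R₂: R₂‖R_L = (8.20 × 11.7) / (8.20 + 11.7) = 4.821 kΩ.
V_out = 34.1 × 4.821 / (6.92 + 4.821) = 34.1 × 4.821/11.74 = 14.0 V.

V_out ≈ 14.0 V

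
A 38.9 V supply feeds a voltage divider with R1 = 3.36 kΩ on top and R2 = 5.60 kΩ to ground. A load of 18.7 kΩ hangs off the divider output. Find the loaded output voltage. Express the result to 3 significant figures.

The load sits in parallel with R2: R2‖R_L = (5.60 × 18.7) / (5.60 + 18.7) = 4.309 kΩ.
V_out = 38.9 × 4.309 / (3.36 + 4.309) = 38.9 × 4.309/7.669 = 21.9 V.

V_out ≈ 21.9 V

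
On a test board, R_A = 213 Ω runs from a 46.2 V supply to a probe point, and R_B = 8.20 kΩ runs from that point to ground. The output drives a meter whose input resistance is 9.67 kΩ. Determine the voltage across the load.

V_out ≈ 44.1 V

The load sits in parallel with R_B: R_B‖R_L = (8200 × 9670) / (8200 + 9670) = 4437 Ω.
V_out = 46.2 × 4437 / (213 + 4437) = 46.2 × 4437/4650 = 44.1 V.
(Unloaded it would have been 45.0 V.)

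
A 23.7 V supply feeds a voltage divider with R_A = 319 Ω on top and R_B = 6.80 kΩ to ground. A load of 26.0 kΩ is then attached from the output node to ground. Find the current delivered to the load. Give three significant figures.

I_L ≈ 0.861 mA

R_B‖R_L = 5390 Ω; V_out = 23.7 × 5390/5709 = 22.38 V.
I_L = V_out / R_L = 22.38 / 26.0 kΩ = 0.861 mA.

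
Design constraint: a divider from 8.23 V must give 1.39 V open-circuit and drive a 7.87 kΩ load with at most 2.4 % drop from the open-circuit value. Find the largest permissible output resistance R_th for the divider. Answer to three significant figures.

R_th ≤ 194 Ω

Loading drop = R_th/(R_th + R_L) ≤ 0.0240, so R_th ≤ R_L · ε/(1−ε) = 7.87 kΩ × 0.0240/0.9760 = 194 Ω.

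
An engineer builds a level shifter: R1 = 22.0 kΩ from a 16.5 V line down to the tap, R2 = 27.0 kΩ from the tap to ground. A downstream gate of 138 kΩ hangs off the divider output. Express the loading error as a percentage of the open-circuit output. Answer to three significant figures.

8.08 %

Unloaded V = 16.5 × 27.0/49.00 = 9.0918 V.
Loaded: R2‖R_L = 22.58 kΩ, giving V = 16.5 × 22.58/44.58 = 8.3577 V.
Drop = (9.0918 − 8.3577) / 9.0918 = 8.08 %.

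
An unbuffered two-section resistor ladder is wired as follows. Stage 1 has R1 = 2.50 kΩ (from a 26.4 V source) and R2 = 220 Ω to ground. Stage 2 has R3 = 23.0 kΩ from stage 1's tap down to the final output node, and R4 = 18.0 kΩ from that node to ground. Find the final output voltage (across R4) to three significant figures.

V_out ≈ 0.933 V

Stage 2 presents R3+R4 = 41000 Ω as a load on stage 1's tap.
Stage 1's lower leg becomes R2‖(R3+R4) = 218.8 Ω, so V_mid = 26.4 × 218.8/2719 = 2.125 V.
Stage 2 is itself unloaded: V_out = V_mid × R4/(R3+R4) = 2.125 × 18000/41000 = 0.933 V.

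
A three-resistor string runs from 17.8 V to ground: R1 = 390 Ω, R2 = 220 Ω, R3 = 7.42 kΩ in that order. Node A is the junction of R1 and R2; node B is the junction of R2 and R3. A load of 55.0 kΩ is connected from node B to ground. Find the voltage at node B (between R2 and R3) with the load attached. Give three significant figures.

V ≈ 16.3 V

At node B, R3 is in parallel with the load: R3‖R_L = 6538 Ω.
Below node A the resistance is R2 + (R3‖R_L) = 6758 Ω, so V_A = 17.8 × 6758/7148 = 16.83 V.
Then V_B = V_A × (R3‖R_L)/(R2 + R3‖R_L) = 16.83 × 6538/6758 = 16.3 V.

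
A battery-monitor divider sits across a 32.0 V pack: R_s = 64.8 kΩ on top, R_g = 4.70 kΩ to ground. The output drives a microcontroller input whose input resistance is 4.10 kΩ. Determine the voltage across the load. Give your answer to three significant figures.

The load sits in parallel with R_g: R_g‖R_L = (4.70 × 4.10) / (4.70 + 4.10) = 2.190 kΩ.
V_out = 32.0 × 2.190 / (64.8 + 2.190) = 32.0 × 2.190/66.99 = 1.05 V.
(Unloaded it would have been 2.16 V.)

V_out ≈ 1.05 V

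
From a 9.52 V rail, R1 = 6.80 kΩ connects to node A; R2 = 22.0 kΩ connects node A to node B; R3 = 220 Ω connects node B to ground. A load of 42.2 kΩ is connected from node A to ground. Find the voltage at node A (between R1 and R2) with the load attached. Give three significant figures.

V ≈ 6.49 V

Below node A the series string R2+R3 = 22220 Ω sits in parallel with the 42200 Ω load: 14560 Ω.
V_A = 9.52 × 14560/(6800 + 14560) = 6.49 V.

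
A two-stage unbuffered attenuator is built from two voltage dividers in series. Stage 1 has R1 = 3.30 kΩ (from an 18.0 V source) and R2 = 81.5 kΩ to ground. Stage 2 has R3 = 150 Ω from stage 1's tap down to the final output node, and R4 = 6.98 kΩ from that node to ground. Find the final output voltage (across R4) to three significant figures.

V_out ≈ 11.7 V

Stage 2 presents R3+R4 = 7130 Ω as a load on stage 1's tap.
Stage 1's lower leg becomes R2‖(R3+R4) = 6556 Ω, so V_mid = 18.0 × 6556/9856 = 11.97 V.
Stage 2 is itself unloaded: V_out = V_mid × R4/(R3+R4) = 11.97 × 6980/7130 = 11.7 V.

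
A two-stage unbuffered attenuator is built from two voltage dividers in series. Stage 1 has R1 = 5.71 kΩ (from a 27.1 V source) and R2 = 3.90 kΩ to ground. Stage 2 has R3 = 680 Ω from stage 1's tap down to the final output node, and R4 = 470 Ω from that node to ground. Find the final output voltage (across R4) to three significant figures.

V_out ≈ 1.49 V

Stage 2 presents R3+R4 = 1150 Ω as a load on stage 1's tap.
Stage 1's lower leg becomes R2‖(R3+R4) = 888.1 Ω, so V_mid = 27.1 × 888.1/6598 = 3.648 V.
Stage 2 is itself unloaded: V_out = V_mid × R4/(R3+R4) = 3.648 × 470/1150 = 1.49 V.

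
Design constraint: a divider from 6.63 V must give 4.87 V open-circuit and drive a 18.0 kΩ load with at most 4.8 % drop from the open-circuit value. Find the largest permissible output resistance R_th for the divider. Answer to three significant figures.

R_th ≤ 908 Ω

Loading drop = R_th/(R_th + R_L) ≤ 0.0480, so R_th ≤ R_L · ε/(1−ε) = 18.0 kΩ × 0.0480/0.9520 = 908 Ω.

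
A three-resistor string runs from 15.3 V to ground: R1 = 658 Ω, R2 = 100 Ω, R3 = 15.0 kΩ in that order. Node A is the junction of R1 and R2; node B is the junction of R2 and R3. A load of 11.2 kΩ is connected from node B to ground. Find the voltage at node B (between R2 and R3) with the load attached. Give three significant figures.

V ≈ 13.7 V

At node B, R3 is in parallel with the load: R3‖R_L = 6412 Ω.
Below node A the resistance is R2 + (R3‖R_L) = 6512 Ω, so V_A = 15.3 × 6512/7170 = 13.90 V.
Then V_B = V_A × (R3‖R_L)/(R2 + R3‖R_L) = 13.90 × 6412/6512 = 13.7 V.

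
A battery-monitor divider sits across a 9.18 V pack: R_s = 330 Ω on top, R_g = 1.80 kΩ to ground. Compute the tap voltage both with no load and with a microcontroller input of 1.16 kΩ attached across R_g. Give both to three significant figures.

Unloaded: 7.76 V; loaded: 6.25 V

Open-circuit: V = 9.18 × 1800/(330 + 1800) = 7.76 V.
With the load, R_g becomes R_g‖R_L = 705.4 Ω, so V = 9.18 × 705.4/1035 = 6.25 V.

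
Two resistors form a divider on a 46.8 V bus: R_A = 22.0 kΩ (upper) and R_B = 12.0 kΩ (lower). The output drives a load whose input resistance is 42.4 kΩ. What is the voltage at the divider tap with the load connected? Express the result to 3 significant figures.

The load sits in parallel with R_B: R_B‖R_L = (12.0 × 42.4) / (12.0 + 42.4) = 9.353 kΩ.
V_out = 46.8 × 9.353 / (22.0 + 9.353) = 46.8 × 9.353/31.35 = 14.0 V.

V_out ≈ 14.0 V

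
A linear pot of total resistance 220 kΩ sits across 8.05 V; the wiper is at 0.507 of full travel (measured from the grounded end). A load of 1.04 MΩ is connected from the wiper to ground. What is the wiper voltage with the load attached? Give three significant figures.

The wiper splits the pot into (1−α)R = 108.5 kΩ above and αR = 111.5 kΩ below.
Lower section ‖ load = 100.7 kΩ.
V_wiper = 8.05 × 100.7/(108.5 + 100.7) = 3.88 V.

V ≈ 3.88 V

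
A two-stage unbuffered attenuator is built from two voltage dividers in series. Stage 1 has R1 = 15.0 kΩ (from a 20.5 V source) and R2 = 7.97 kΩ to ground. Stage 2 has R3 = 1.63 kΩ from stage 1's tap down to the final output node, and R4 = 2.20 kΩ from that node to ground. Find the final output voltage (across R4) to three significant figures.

V_out ≈ 1.73 V

Stage 2 presents R3+R4 = 3.830 kΩ as a load on stage 1's tap.
Stage 1's lower leg becomes R2‖(R3+R4) = 2.587 kΩ, so V_mid = 20.5 × 2.587/17.59 = 3.015 V.
Stage 2 is itself unloaded: V_out = V_mid × R4/(R3+R4) = 3.015 × 2.20/3.830 = 1.73 V.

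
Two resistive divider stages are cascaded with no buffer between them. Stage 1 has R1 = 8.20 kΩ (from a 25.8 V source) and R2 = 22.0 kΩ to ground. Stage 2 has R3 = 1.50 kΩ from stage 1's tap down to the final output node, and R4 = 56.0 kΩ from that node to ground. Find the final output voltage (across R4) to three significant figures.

V_out ≈ 16.6 V

Stage 2 presents R3+R4 = 57.50 kΩ as a load on stage 1's tap.
Stage 1's lower leg becomes R2‖(R3+R4) = 15.91 kΩ, so V_mid = 25.8 × 15.91/24.11 = 17.03 V.
Stage 2 is itself unloaded: V_out = V_mid × R4/(R3+R4) = 17.03 × 56.0/57.50 = 16.6 V.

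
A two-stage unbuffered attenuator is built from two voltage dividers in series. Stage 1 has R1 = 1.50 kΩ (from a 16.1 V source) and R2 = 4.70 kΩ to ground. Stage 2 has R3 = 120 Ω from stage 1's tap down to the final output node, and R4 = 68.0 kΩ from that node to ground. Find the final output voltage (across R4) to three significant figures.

Stage 2 presents R3+R4 = 68120 Ω as a load on stage 1's tap.
Stage 1's lower leg becomes R2‖(R3+R4) = 4397 Ω, so V_mid = 16.1 × 4397/5897 = 12.00 V.
Stage 2 is itself unloaded: V_out = V_mid × R4/(R3+R4) = 12.00 × 68000/68120 = 12.0 V.

V_out ≈ 12.0 V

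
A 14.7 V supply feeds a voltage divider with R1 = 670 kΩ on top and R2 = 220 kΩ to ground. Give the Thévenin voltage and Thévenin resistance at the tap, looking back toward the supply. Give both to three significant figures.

V_th is the open-circuit tap voltage: 14.7 × 220/(670 + 220) = 3.63 V.
With the supply zeroed, R1 and R2 appear in parallel from the tap: R_th = R1‖R2 = (670 × 220)/890.0 = 166 kΩ.

V_th = 3.63 V, R_th = 166 kΩ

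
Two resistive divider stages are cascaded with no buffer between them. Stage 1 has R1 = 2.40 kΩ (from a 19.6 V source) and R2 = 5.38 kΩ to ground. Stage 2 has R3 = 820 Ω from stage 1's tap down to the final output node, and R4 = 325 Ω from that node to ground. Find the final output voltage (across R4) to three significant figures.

Stage 2 presents R3+R4 = 1145 Ω as a load on stage 1's tap.
Stage 1's lower leg becomes R2‖(R3+R4) = 944.1 Ω, so V_mid = 19.6 × 944.1/3344 = 5.533 V.
Stage 2 is itself unloaded: V_out = V_mid × R4/(R3+R4) = 5.533 × 325/1145 = 1.57 V.

V_out ≈ 1.57 V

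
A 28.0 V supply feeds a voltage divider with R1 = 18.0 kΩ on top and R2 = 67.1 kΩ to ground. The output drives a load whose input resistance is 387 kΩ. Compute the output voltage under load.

V_out ≈ 21.3 V

The load sits in parallel with R2: R2‖R_L = (67.1 × 387) / (67.1 + 387) = 57.18 kΩ.
V_out = 28.0 × 57.18 / (18.0 + 57.18) = 28.0 × 57.18/75.18 = 21.3 V.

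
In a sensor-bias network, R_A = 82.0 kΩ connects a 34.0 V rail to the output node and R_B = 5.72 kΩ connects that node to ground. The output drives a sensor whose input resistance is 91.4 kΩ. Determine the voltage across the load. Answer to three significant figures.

The load sits in parallel with R_B: R_B‖R_L = (5.72 × 91.4) / (5.72 + 91.4) = 5.383 kΩ.
V_out = 34.0 × 5.383 / (82.0 + 5.383) = 34.0 × 5.383/87.38 = 2.09 V.

V_out ≈ 2.09 V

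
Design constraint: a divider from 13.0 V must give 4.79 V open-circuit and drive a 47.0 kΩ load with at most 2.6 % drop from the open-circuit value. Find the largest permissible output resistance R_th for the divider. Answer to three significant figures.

R_th ≤ 1.25 kΩ

Loading drop = R_th/(R_th + R_L) ≤ 0.0260, so R_th ≤ R_L · ε/(1−ε) = 47.0 kΩ × 0.0260/0.9740 = 1.25 kΩ.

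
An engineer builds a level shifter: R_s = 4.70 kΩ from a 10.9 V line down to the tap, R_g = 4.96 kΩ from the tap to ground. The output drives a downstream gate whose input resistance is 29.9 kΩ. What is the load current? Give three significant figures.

I_L ≈ 0.173 mA

R_g‖R_L = 4.254 kΩ; V_out = 10.9 × 4.254/8.954 = 5.179 V.
I_L = V_out / R_L = 5.179 / 29.9 kΩ = 0.173 mA.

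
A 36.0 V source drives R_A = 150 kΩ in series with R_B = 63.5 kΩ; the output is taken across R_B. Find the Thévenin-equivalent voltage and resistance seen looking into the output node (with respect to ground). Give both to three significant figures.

V_th = 10.7 V, R_th = 44.6 kΩ

V_th is the open-circuit tap voltage: 36.0 × 63.5/(150 + 63.5) = 10.7 V.
With the supply zeroed, R_A and R_B appear in parallel from the tap: R_th = R_A‖R_B = (150 × 63.5)/213.5 = 44.6 kΩ.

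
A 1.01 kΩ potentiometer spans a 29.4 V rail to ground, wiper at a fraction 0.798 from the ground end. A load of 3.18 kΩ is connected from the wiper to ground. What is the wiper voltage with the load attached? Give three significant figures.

V ≈ 22.3 V

The wiper splits the pot into (1−α)R = 204.0 Ω above and αR = 806.0 Ω below.
Lower section ‖ load = 643.0 Ω.
V_wiper = 29.4 × 643.0/(204.0 + 643.0) = 22.3 V.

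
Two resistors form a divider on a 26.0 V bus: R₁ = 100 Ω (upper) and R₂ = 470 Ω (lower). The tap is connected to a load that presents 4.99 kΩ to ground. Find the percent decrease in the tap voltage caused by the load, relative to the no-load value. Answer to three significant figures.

The divider's output (Thévenin) resistance is R₁‖R₂ = 82.46 Ω.
Fractional drop under load = R_th/(R_th + R_L) = 82.46 / (82.46 + 4990) = 0.01626.
So the output falls by 1.63 %.

1.63 %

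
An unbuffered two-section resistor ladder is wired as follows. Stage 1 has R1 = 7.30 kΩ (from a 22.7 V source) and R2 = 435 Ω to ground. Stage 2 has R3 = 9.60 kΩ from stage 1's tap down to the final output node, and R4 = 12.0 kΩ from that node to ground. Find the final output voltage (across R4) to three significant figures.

V_out ≈ 0.696 V

Stage 2 presents R3+R4 = 21600 Ω as a load on stage 1's tap.
Stage 1's lower leg becomes R2‖(R3+R4) = 426.4 Ω, so V_mid = 22.7 × 426.4/7726 = 1.253 V.
Stage 2 is itself unloaded: V_out = V_mid × R4/(R3+R4) = 1.253 × 12000/21600 = 0.696 V.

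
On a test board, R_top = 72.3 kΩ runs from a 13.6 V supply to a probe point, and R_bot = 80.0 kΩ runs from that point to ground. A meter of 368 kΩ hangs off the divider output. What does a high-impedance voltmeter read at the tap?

V_out ≈ 6.48 V

The load sits in parallel with R_bot: R_bot‖R_L = (80.0 × 368) / (80.0 + 368) = 65.71 kΩ.
V_out = 13.6 × 65.71 / (72.3 + 65.71) = 13.6 × 65.71/138.0 = 6.48 V.
(Unloaded it would have been 7.14 V.)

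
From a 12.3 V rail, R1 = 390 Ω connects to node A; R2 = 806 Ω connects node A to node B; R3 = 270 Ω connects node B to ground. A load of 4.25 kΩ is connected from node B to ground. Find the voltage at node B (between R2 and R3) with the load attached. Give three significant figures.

At node B, R3 is in parallel with the load: R3‖R_L = 253.9 Ω.
Below node A the resistance is R2 + (R3‖R_L) = 1060 Ω, so V_A = 12.3 × 1060/1450 = 8.991 V.
Then V_B = V_A × (R3‖R_L)/(R2 + R3‖R_L) = 8.991 × 253.9/1060 = 2.15 V.

V ≈ 2.15 V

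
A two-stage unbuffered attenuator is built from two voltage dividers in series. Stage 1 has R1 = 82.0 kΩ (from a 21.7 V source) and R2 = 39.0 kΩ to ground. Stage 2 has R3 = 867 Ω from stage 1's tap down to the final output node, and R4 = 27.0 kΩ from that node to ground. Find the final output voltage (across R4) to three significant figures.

V_out ≈ 3.48 V

Stage 2 presents R3+R4 = 27870 Ω as a load on stage 1's tap.
Stage 1's lower leg becomes R2‖(R3+R4) = 16250 Ω, so V_mid = 21.7 × 16250/98250 = 3.590 V.
Stage 2 is itself unloaded: V_out = V_mid × R4/(R3+R4) = 3.590 × 27000/27870 = 3.48 V.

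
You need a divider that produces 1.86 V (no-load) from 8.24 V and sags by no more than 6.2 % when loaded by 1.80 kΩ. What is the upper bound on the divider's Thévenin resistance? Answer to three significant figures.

Loading drop = R_th/(R_th + R_L) ≤ 0.0620, so R_th ≤ R_L · ε/(1−ε) = 1.80 kΩ × 0.0620/0.9380 = 119 Ω.

R_th ≤ 119 Ω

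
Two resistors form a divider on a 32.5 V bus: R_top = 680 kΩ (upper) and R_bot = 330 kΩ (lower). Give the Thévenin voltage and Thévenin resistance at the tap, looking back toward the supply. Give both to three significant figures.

V_th is the open-circuit tap voltage: 32.5 × 330/(680 + 330) = 10.6 V.
With the supply zeroed, R_top and R_bot appear in parallel from the tap: R_th = R_top‖R_bot = (680 × 330)/1010 = 222 kΩ.

V_th = 10.6 V, R_th = 222 kΩ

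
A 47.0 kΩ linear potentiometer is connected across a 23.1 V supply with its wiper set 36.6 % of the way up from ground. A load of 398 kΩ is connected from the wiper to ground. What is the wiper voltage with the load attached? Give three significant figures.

V ≈ 8.23 V

The wiper splits the pot into (1−α)R = 29.80 kΩ above and αR = 17.20 kΩ below.
Lower section ‖ load = 16.49 kΩ.
V_wiper = 23.1 × 16.49/(29.80 + 16.49) = 8.23 V.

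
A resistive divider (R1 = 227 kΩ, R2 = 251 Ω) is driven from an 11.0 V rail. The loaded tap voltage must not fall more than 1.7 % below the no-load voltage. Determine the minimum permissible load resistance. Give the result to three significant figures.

Output resistance R_th = R1‖R2 = (227000 × 251)/227300 = 250.7 Ω.
The fractional drop is R_th/(R_th + R_L); requiring this ≤ 0.0170 gives R_L ≥ R_th(1/0.0170 − 1) = 250.7 × 57.82 = 14.5 kΩ.

R_L(min) ≈ 14.5 kΩ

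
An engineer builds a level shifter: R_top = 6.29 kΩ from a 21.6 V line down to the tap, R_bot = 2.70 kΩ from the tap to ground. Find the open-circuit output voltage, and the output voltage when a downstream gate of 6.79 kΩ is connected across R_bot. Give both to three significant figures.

Unloaded: 6.49 V; loaded: 5.08 V

Open-circuit: V = 21.6 × 2.70/(6.29 + 2.70) = 6.49 V.
With the load, R_bot becomes R_bot‖R_L = 1.932 kΩ, so V = 21.6 × 1.932/8.222 = 5.08 V.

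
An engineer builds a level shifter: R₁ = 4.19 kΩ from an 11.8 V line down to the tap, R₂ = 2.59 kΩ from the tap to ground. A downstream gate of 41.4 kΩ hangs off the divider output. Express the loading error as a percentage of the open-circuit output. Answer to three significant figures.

The divider's output (Thévenin) resistance is R₁‖R₂ = 1.601 kΩ.
Fractional drop under load = R_th/(R_th + R_L) = 1.601 / (1.601 + 41.4) = 0.03722.
So the output falls by 3.72 %.

3.72 %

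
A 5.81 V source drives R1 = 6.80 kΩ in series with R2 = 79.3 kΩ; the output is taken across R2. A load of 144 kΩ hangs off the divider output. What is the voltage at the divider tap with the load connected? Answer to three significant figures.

V_out ≈ 5.13 V

The load sits in parallel with R2: R2‖R_L = (79.3 × 144) / (79.3 + 144) = 51.14 kΩ.
V_out = 5.81 × 51.14 / (6.80 + 51.14) = 5.81 × 51.14/57.94 = 5.13 V.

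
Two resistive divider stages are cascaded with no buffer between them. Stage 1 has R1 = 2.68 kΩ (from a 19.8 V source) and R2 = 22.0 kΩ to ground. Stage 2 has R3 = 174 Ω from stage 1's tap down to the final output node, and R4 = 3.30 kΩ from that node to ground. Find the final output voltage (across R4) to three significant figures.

Stage 2 presents R3+R4 = 3474 Ω as a load on stage 1's tap.
Stage 1's lower leg becomes R2‖(R3+R4) = 3000 Ω, so V_mid = 19.8 × 3000/5680 = 10.46 V.
Stage 2 is itself unloaded: V_out = V_mid × R4/(R3+R4) = 10.46 × 3300/3474 = 9.93 V.

V_out ≈ 9.93 V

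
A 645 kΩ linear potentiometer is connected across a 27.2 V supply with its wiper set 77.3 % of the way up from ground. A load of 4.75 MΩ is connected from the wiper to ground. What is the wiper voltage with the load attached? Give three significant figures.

The wiper splits the pot into (1−α)R = 146.4 kΩ above and αR = 498.6 kΩ below.
Lower section ‖ load = 451.2 kΩ.
V_wiper = 27.2 × 451.2/(146.4 + 451.2) = 20.5 V.

V ≈ 20.5 V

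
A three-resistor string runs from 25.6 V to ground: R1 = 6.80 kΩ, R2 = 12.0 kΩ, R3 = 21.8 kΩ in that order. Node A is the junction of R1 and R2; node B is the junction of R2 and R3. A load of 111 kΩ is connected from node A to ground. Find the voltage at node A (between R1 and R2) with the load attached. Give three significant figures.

Below node A the series string R2+R3 = 33.80 kΩ sits in parallel with the 111 kΩ load: 25.91 kΩ.
V_A = 25.6 × 25.91/(6.80 + 25.91) = 20.3 V.

V ≈ 20.3 V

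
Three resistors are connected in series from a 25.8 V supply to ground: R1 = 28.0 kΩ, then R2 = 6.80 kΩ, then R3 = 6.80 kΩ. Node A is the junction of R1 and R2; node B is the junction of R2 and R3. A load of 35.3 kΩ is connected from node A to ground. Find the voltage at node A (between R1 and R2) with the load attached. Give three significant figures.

V ≈ 6.70 V

Below node A the series string R2+R3 = 13.60 kΩ sits in parallel with the 35.3 kΩ load: 9.818 kΩ.
V_A = 25.8 × 9.818/(28.0 + 9.818) = 6.70 V.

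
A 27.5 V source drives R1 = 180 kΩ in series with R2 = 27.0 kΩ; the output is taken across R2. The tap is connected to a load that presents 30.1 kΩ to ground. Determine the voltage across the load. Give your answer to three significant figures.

The load sits in parallel with R2: R2‖R_L = (27.0 × 30.1) / (27.0 + 30.1) = 14.23 kΩ.
V_out = 27.5 × 14.23 / (180 + 14.23) = 27.5 × 14.23/194.2 = 2.02 V.

V_out ≈ 2.02 V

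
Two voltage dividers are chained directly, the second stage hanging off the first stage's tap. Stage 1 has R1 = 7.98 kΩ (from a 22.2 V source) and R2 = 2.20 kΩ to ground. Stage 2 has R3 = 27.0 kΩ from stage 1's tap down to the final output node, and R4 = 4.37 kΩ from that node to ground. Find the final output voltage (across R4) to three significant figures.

V_out ≈ 0.634 V

Stage 2 presents R3+R4 = 31.37 kΩ as a load on stage 1's tap.
Stage 1's lower leg becomes R2‖(R3+R4) = 2.056 kΩ, so V_mid = 22.2 × 2.056/10.04 = 4.548 V.
Stage 2 is itself unloaded: V_out = V_mid × R4/(R3+R4) = 4.548 × 4.37/31.37 = 0.634 V.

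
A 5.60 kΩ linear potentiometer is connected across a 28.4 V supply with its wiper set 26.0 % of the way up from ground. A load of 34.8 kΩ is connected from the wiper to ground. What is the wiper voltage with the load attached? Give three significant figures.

The wiper splits the pot into (1−α)R = 4.144 kΩ above and αR = 1.456 kΩ below.
Lower section ‖ load = 1.398 kΩ.
V_wiper = 28.4 × 1.398/(4.144 + 1.398) = 7.16 V.

V ≈ 7.16 V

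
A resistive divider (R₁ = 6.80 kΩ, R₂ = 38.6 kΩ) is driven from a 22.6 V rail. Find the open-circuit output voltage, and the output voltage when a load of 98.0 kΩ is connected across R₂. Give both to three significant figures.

Open-circuit: V = 22.6 × 38.6/(6.80 + 38.6) = 19.2 V.
With the load, R₂ becomes R₂‖R_L = 27.69 kΩ, so V = 22.6 × 27.69/34.49 = 18.1 V.

Unloaded: 19.2 V; loaded: 18.1 V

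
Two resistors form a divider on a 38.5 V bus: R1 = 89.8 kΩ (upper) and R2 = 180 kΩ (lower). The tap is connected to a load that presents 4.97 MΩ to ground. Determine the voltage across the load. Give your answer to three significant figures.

The load sits in parallel with R2: R2‖R_L = (180 × 4970) / (180 + 4970) = 173.7 kΩ.
V_out = 38.5 × 173.7 / (89.8 + 173.7) = 38.5 × 173.7/263.5 = 25.4 V.
(Unloaded it would have been 25.7 V.)

V_out ≈ 25.4 V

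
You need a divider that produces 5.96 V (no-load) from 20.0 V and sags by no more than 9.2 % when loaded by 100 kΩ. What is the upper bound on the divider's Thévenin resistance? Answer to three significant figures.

Loading drop = R_th/(R_th + R_L) ≤ 0.0920, so R_th ≤ R_L · ε/(1−ε) = 100 kΩ × 0.0920/0.9080 = 10.1 kΩ.
(Any R1, R2 with R2/(R1+R2) = 0.298 and R1‖R2 ≤ 10.1 kΩ will meet the spec.)

R_th ≤ 10.1 kΩ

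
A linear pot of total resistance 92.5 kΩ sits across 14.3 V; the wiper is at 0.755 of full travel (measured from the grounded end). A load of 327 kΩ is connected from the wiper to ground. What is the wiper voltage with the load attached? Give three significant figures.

The wiper splits the pot into (1−α)R = 22.66 kΩ above and αR = 69.84 kΩ below.
Lower section ‖ load = 57.55 kΩ.
V_wiper = 14.3 × 57.55/(22.66 + 57.55) = 10.3 V.

V ≈ 10.3 V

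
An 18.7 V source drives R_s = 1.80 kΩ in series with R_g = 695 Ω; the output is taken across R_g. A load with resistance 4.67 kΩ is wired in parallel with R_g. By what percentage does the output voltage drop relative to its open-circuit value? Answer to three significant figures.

9.70 %

The divider's output (Thévenin) resistance is R_s‖R_g = 501.4 Ω.
Fractional drop under load = R_th/(R_th + R_L) = 501.4 / (501.4 + 4670) = 0.09696.
So the output falls by 9.70 %.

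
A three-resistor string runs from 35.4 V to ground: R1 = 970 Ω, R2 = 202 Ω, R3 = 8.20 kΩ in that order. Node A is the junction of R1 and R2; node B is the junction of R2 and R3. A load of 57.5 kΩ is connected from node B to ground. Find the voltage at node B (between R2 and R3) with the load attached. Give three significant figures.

V ≈ 30.4 V

At node B, R3 is in parallel with the load: R3‖R_L = 7177 Ω.
Below node A the resistance is R2 + (R3‖R_L) = 7379 Ω, so V_A = 35.4 × 7379/8349 = 31.29 V.
Then V_B = V_A × (R3‖R_L)/(R2 + R3‖R_L) = 31.29 × 7177/7379 = 30.4 V.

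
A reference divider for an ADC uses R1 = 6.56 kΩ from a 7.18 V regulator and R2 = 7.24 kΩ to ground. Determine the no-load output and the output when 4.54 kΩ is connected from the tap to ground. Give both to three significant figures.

Unloaded: 3.77 V; loaded: 2.14 V

Open-circuit: V = 7.18 × 7.24/(6.56 + 7.24) = 3.77 V.
With the load, R2 becomes R2‖R_L = 2.790 kΩ, so V = 7.18 × 2.790/9.350 = 2.14 V.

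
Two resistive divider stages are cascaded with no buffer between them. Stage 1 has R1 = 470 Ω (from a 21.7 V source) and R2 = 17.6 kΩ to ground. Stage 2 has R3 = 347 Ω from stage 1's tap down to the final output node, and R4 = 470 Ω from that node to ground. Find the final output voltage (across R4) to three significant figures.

V_out ≈ 7.79 V

Stage 2 presents R3+R4 = 817.0 Ω as a load on stage 1's tap.
Stage 1's lower leg becomes R2‖(R3+R4) = 780.8 Ω, so V_mid = 21.7 × 780.8/1251 = 13.55 V.
Stage 2 is itself unloaded: V_out = V_mid × R4/(R3+R4) = 13.55 × 470/817.0 = 7.79 V.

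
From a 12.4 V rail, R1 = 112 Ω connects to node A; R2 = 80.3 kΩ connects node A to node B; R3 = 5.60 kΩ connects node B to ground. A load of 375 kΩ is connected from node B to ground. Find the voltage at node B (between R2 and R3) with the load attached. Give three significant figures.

V ≈ 0.796 V

At node B, R3 is in parallel with the load: R3‖R_L = 5518 Ω.
Below node A the resistance is R2 + (R3‖R_L) = 85820 Ω, so V_A = 12.4 × 85820/85930 = 12.38 V.
Then V_B = V_A × (R3‖R_L)/(R2 + R3‖R_L) = 12.38 × 5518/85820 = 0.796 V.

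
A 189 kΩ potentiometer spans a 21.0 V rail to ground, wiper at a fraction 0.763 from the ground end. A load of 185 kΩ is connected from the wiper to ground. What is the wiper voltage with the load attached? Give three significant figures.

The wiper splits the pot into (1−α)R = 44.79 kΩ above and αR = 144.2 kΩ below.
Lower section ‖ load = 81.04 kΩ.
V_wiper = 21.0 × 81.04/(44.79 + 81.04) = 13.5 V.

V ≈ 13.5 V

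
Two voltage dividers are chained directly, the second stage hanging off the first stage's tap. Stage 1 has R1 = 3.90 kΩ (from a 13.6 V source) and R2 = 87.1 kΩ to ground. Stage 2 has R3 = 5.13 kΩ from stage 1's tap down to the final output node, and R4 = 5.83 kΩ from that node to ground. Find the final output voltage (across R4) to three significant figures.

V_out ≈ 5.17 V

Stage 2 presents R3+R4 = 10.96 kΩ as a load on stage 1's tap.
Stage 1's lower leg becomes R2‖(R3+R4) = 9.735 kΩ, so V_mid = 13.6 × 9.735/13.64 = 9.710 V.
Stage 2 is itself unloaded: V_out = V_mid × R4/(R3+R4) = 9.710 × 5.83/10.96 = 5.17 V.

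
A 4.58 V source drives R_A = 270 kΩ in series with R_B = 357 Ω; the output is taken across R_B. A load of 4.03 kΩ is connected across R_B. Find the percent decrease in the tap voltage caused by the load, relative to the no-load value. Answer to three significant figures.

Unloaded V = 4.58 × 357/270400 = 0.0060478 V.
Loaded: R_B‖R_L = 327.9 Ω, giving V = 4.58 × 327.9/270300 = 0.0055562 V.
Drop = (0.0060478 − 0.0055562) / 0.0060478 = 8.13 %.

8.13 %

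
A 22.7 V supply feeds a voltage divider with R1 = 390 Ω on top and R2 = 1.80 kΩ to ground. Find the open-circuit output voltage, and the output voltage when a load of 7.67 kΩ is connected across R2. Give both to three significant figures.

Open-circuit: V = 22.7 × 1800/(390 + 1800) = 18.7 V.
With the load, R2 becomes R2‖R_L = 1458 Ω, so V = 22.7 × 1458/1848 = 17.9 V.

Unloaded: 18.7 V; loaded: 17.9 V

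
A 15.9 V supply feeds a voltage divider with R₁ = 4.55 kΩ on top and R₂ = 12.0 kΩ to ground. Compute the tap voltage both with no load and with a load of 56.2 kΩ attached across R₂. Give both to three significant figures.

Open-circuit: V = 15.9 × 12.0/(4.55 + 12.0) = 11.5 V.
With the load, R₂ becomes R₂‖R_L = 9.889 kΩ, so V = 15.9 × 9.889/14.44 = 10.9 V.

Unloaded: 11.5 V; loaded: 10.9 V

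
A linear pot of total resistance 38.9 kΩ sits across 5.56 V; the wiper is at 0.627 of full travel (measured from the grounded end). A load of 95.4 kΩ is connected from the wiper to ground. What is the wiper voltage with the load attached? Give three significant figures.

V ≈ 3.18 V

The wiper splits the pot into (1−α)R = 14.51 kΩ above and αR = 24.39 kΩ below.
Lower section ‖ load = 19.42 kΩ.
V_wiper = 5.56 × 19.42/(14.51 + 19.42) = 3.18 V.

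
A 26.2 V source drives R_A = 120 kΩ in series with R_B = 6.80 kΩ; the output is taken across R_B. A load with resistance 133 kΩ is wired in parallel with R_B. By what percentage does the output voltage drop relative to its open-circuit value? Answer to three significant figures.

4.62 %

The divider's output (Thévenin) resistance is R_A‖R_B = 6.435 kΩ.
Fractional drop under load = R_th/(R_th + R_L) = 6.435 / (6.435 + 133) = 0.04615.
So the output falls by 4.62 %.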